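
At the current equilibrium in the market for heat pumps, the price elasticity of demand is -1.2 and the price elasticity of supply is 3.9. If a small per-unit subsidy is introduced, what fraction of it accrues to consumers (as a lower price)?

For a small subsidy around the equilibrium, the benefit split depends on the relative slopes, which at a point are proportional to the elasticities.
Buyer share = εs/(εs + |εd|) = 3.9/(3.9 + 1.2) = 13/17; seller share = |εd|/(εs + |εd|) = 4/17.

Consumer share = 13/17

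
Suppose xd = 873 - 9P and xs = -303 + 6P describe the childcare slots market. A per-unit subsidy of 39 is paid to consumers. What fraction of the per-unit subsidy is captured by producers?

Pre-subsidy: 873 - 9P = -303 + 6P gives P* = 78.4, x* = 167.4.
With the rebate, buyers effectively pay Pb = Ps − 39, where Ps is the price sellers receive.
Demand in terms of Ps becomes xd = 873 − 9(Ps − 39) = 1224 - 9Ps. Setting this equal to supply: 1224 - 9Ps = -303 + 6Ps, so Ps = 101.8.
Buyers pay Pb = 101.8 − 39 = 62.8; x' = -303 + 6·101.8 = 307.8.
Buyers' price falls by P* − Pb = 78.4 − 62.8 = 15.6; sellers' price rises by Ps − P* = 101.8 − 78.4 = 23.4.
So producers capture 23.4/39 = 0.6 of each unit of subsidy.

Producer share = 0.6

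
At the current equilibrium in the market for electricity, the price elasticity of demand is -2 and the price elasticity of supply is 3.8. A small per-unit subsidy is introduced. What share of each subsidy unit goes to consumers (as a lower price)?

Consumer share = 19/29

For a small subsidy around the equilibrium, the benefit split depends on the relative slopes, which at a point are proportional to the elasticities.
Buyer share = εs/(εs + |εd|) = 3.8/(3.8 + 2) = 19/29; seller share = |εd|/(εs + |εd|) = 10/29.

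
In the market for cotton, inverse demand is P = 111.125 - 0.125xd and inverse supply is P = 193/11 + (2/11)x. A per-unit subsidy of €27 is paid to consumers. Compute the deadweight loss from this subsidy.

Pre-subsidy: 111.125 - 0.125x = 193/11 + (2/11)x gives x* = 305 and P* = 73.
With the rebate, buyers effectively pay Pb = Ps − 27, where Ps is the price sellers receive.
On the curves, Pb = 111.125 - 0.125x and Ps = 193/11 + (2/11)x; the wedge Ps − Pb = 27 gives 193/11 + (2/11)x − (111.125 - 0.125x) = 27, so x' = 393.
Then Pb = 111.125 − 0.125·393 = 62 and Ps = 193/11 + (2/11)·393 = 89.
The subsidy expands output by 393 − 305 = 88 past the efficient level; on those units the gap between marginal cost and willingness to pay runs from 0 up to 27.
DWL = ½ × 27 × 88 = 1188.

Deadweight loss = €1188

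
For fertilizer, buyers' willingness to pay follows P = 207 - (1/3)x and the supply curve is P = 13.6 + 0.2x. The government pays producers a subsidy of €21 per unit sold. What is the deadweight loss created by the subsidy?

Pre-subsidy: 207 - (1/3)x = 13.6 + 0.2x gives x* = 362.625 and P* = 86.125.
With the subsidy, sellers receive Ps = Pb + 21 for each unit, where Pb is the price buyers pay.
On the curves, Pb = 207 - (1/3)x and Ps = 13.6 + 0.2x; the wedge Ps − Pb = 21 gives 13.6 + 0.2x − (207 - (1/3)x) = 21, so x' = 402.
Then Pb = 207 − (1/3)·402 = 73 and Ps = 13.6 + 0.2·402 = 94.
The subsidy expands output by 402 − 362.625 = 39.375 past the efficient level; on those units the gap between marginal cost and willingness to pay runs from 0 up to 21.
DWL = ½ × 21 × 39.375 = 413.4375.

Deadweight loss = €413.4375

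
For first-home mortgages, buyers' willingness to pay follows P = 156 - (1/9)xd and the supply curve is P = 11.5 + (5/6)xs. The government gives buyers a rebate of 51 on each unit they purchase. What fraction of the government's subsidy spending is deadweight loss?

DWL / government spending = 3/23

Pre-subsidy: 156 - (1/9)x = 11.5 + (5/6)x gives x* = 153 and P* = 139.
With the rebate, buyers effectively pay Pb = Ps − 51, where Ps is the price sellers receive.
On the curves, Pb = 156 - (1/9)x and Ps = 11.5 + (5/6)x; the wedge Ps − Pb = 51 gives 11.5 + (5/6)x − (156 - (1/9)x) = 51, so x' = 207.
Then Pb = 156 − (1/9)·207 = 133 and Ps = 11.5 + (5/6)·207 = 184.
ΔCS = ½(153 + 207)(139 − 133) = 1080; ΔPS = ½(153 + 207)(184 − 139) = 8100.
Government spending = 51 × 207 = 10557.
DWL = ½ × 51 × (207 − 153) = 1377; fraction = 1377 / 10557 = 3/23.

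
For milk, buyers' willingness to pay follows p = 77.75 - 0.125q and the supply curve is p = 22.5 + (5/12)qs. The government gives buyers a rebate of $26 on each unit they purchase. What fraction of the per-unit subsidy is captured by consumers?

Pre-subsidy: 77.75 - 0.125q = 22.5 + (5/12)q gives q* = 102 and p* = 65.
With the rebate, buyers effectively pay pb = ps − 26, where ps is the price sellers receive.
On the curves, pb = 77.75 - 0.125q and ps = 22.5 + (5/12)q; the wedge ps − pb = 26 gives 22.5 + (5/12)q − (77.75 - 0.125q) = 26, so q' = 150.
Then pb = 77.75 − 0.125·150 = 59 and ps = 22.5 + (5/12)·150 = 85.
Buyers' price falls by p* − pb = 65 − 59 = 6; sellers' price rises by ps − p* = 85 − 65 = 20.
So consumers capture 6/26 = 3/13 of each unit of subsidy.

Consumer share = 3/13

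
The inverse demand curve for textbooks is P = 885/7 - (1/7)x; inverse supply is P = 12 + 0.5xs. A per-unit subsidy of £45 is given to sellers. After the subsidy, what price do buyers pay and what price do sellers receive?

Pre-subsidy: 885/7 - (1/7)x = 12 + 0.5x gives x* = 178 and P* = 101.
With the subsidy, sellers receive Ps = Pb + 45 for each unit, where Pb is the price buyers pay.
On the curves, Pb = 885/7 - (1/7)x and Ps = 12 + 0.5x; the wedge Ps − Pb = 45 gives 12 + 0.5x − (885/7 - (1/7)x) = 45, so x' = 248.
Then Pb = 885/7 − (1/7)·248 = 91 and Ps = 12 + 0.5·248 = 136.

Buyers pay £91; sellers receive £136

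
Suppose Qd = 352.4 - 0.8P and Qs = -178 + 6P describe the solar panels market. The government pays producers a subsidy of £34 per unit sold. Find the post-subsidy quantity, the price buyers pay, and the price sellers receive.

Q' = 314; buyers pay £48; sellers receive £82

Pre-subsidy: 352.4 - 0.8P = -178 + 6P gives P* = 78, Q* = 290.
With the subsidy, sellers receive Ps = Pb + 34 for each unit, where Pb is the price buyers pay.
Supply in terms of Pb becomes Qs = -178 + 6(Pb + 34) = 26 + 6Pb. Setting this equal to demand: 352.4 - 0.8Pb = 26 + 6Pb, so Pb = 48.
Sellers receive Ps = 48 + 34 = 82; Q' = 352.4 − 0.8·48 = 314.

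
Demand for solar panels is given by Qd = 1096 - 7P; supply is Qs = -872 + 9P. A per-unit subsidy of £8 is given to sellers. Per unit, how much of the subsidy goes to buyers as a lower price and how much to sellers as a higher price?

Buyers gain £4.5 per unit; sellers gain £3.5 per unit

Pre-subsidy: 1096 - 7P = -872 + 9P gives P* = 123, Q* = 235.
With the subsidy, sellers receive Ps = Pb + 8 for each unit, where Pb is the price buyers pay.
Supply in terms of Pb becomes Qs = -872 + 9(Pb + 8) = -800 + 9Pb. Setting this equal to demand: 1096 - 7Pb = -800 + 9Pb, so Pb = 118.5.
Sellers receive Ps = 118.5 + 8 = 126.5; Q' = 1096 − 7·118.5 = 266.5.
Buyers' price falls by P* − Pb = 123 − 118.5 = 4.5; sellers' price rises by Ps − P* = 126.5 − 123 = 3.5.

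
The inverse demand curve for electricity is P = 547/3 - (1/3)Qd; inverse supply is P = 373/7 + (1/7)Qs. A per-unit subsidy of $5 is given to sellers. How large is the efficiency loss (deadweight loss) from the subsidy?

Deadweight loss = $26.25

Pre-subsidy: 547/3 - (1/3)Q = 373/7 + (1/7)Q gives Q* = 271 and P* = 92.
With the subsidy, sellers receive Ps = Pb + 5 for each unit, where Pb is the price buyers pay.
On the curves, Pb = 547/3 - (1/3)Q and Ps = 373/7 + (1/7)Q; the wedge Ps − Pb = 5 gives 373/7 + (1/7)Q − (547/3 - (1/3)Q) = 5, so Q' = 281.5.
Then Pb = 547/3 − (1/3)·281.5 = 88.5 and Ps = 373/7 + (1/7)·281.5 = 93.5.
The subsidy expands output by 281.5 − 271 = 10.5 past the efficient level; on those units the gap between marginal cost and willingness to pay runs from 0 up to 5.
DWL = ½ × 5 × 10.5 = 26.25.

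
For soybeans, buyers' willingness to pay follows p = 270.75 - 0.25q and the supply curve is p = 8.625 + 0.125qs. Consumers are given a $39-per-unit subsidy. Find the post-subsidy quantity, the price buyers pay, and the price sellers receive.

q' = 803; buyers pay $70; sellers receive $109

Pre-subsidy: 270.75 - 0.25q = 8.625 + 0.125q gives q* = 699 and p* = 96.
With the rebate, buyers effectively pay pb = ps − 39, where ps is the price sellers receive.
On the curves, pb = 270.75 - 0.25q and ps = 8.625 + 0.125q; the wedge ps − pb = 39 gives 8.625 + 0.125q − (270.75 - 0.25q) = 39, so q' = 803.
Then pb = 270.75 − 0.25·803 = 70 and ps = 8.625 + 0.125·803 = 109.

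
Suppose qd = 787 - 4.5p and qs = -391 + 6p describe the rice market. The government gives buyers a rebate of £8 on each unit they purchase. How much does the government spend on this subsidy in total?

Pre-subsidy: 787 - 4.5p = -391 + 6p gives p* = 2356/21, q* = 1975/7.
With the rebate, buyers effectively pay pb = ps − 8, where ps is the price sellers receive.
Demand in terms of ps becomes qd = 787 − 4.5(ps − 8) = 823 - 4.5ps. Setting this equal to supply: 823 - 4.5ps = -391 + 6ps, so ps = 2428/21.
Buyers pay pb = 2428/21 − 8 = 2260/21; q' = -391 + 6·(2428/21) = 2119/7.
Government outlay = subsidy × quantity = 8 × 2119/7 = 16952/7.

Government cost = 16952/7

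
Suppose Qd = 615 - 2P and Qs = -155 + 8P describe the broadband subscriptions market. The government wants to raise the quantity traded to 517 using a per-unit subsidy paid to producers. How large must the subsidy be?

At Q = 517, invert demand for the buyer price: Pb = (615 − 517)/2 = 49; invert supply for the seller price: Ps = (517 − (-155))/8 = 84.
The subsidy must fill the gap: s = Ps − Pb = 84 − 49 = 35.

Required subsidy s = 35 per unit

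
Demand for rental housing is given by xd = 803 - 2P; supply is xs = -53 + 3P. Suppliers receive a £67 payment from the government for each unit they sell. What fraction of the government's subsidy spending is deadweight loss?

DWL / government spending = 201/2705

Pre-subsidy: 803 - 2P = -53 + 3P gives P* = 171.2, x* = 460.6.
With the subsidy, sellers receive Ps = Pb + 67 for each unit, where Pb is the price buyers pay.
Supply in terms of Pb becomes xs = -53 + 3(Pb + 67) = 148 + 3Pb. Setting this equal to demand: 803 - 2Pb = 148 + 3Pb, so Pb = 131.
Sellers receive Ps = 131 + 67 = 198; x' = 803 − 2·131 = 541.
ΔCS = ½(460.6 + 541)(171.2 − 131) = 20132.16; ΔPS = ½(460.6 + 541)(198 − 171.2) = 13421.44.
Government spending = 67 × 541 = 36247.
DWL = ½ × 67 × (541 − 460.6) = 2693.4; fraction = 2693.4 / 36247 = 201/2705.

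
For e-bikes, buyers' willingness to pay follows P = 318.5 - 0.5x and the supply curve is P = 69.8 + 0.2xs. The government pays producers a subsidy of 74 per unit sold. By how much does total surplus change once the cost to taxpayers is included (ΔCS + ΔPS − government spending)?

Net change in total surplus = -27380/7

Pre-subsidy: 318.5 - 0.5x = 69.8 + 0.2x gives x* = 2487/7 and P* = 986/7.
With the subsidy, sellers receive Ps = Pb + 74 for each unit, where Pb is the price buyers pay.
On the curves, Pb = 318.5 - 0.5x and Ps = 69.8 + 0.2x; the wedge Ps − Pb = 74 gives 69.8 + 0.2x − (318.5 - 0.5x) = 74, so x' = 461.
Then Pb = 318.5 − 0.5·461 = 88 and Ps = 69.8 + 0.2·461 = 162.
ΔCS = ½(2487/7 + 461)(986/7 − 88) = 1057090/49; ΔPS = ½(2487/7 + 461)(162 − 986/7) = 422836/49.
Government spending = 74 × 461 = 34114.
Net change = 1057090/49 + 422836/49 − 34114 = -27380/7. The loss equals the DWL triangle ½·74·740/7.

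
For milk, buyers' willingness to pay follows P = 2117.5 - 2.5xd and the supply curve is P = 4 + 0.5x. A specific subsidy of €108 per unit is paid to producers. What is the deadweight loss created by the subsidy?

Deadweight loss = €1944

Pre-subsidy: 2117.5 - 2.5x = 4 + 0.5x gives x* = 704.5 and P* = 356.25.
With the subsidy, sellers receive Ps = Pb + 108 for each unit, where Pb is the price buyers pay.
On the curves, Pb = 2117.5 - 2.5x and Ps = 4 + 0.5x; the wedge Ps − Pb = 108 gives 4 + 0.5x − (2117.5 - 2.5x) = 108, so x' = 740.5.
Then Pb = 2117.5 − 2.5·740.5 = 266.25 and Ps = 4 + 0.5·740.5 = 374.25.
The subsidy expands output by 740.5 − 704.5 = 36 past the efficient level; on those units the gap between marginal cost and willingness to pay runs from 0 up to 108.
DWL = ½ × 108 × 36 = 1944.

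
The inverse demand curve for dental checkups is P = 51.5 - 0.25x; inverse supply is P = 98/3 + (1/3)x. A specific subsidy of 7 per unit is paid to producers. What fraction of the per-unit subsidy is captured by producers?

Pre-subsidy: 51.5 - 0.25x = 98/3 + (1/3)x gives x* = 226/7 and P* = 304/7.
With the subsidy, sellers receive Ps = Pb + 7 for each unit, where Pb is the price buyers pay.
On the curves, Pb = 51.5 - 0.25x and Ps = 98/3 + (1/3)x; the wedge Ps − Pb = 7 gives 98/3 + (1/3)x − (51.5 - 0.25x) = 7, so x' = 310/7.
Then Pb = 51.5 − 0.25·(310/7) = 283/7 and Ps = 98/3 + (1/3)·(310/7) = 332/7.
Buyers' price falls by P* − Pb = 304/7 − 283/7 = 3; sellers' price rises by Ps − P* = 332/7 − 304/7 = 4.
So producers capture 4/7 = 4/7 of each unit of subsidy.

Producer share = 4/7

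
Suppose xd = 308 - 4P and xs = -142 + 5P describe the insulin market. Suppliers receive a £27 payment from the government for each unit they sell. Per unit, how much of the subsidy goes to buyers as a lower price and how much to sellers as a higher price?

Buyers gain £15 per unit; sellers gain £12 per unit

Pre-subsidy: 308 - 4P = -142 + 5P gives P* = 50, x* = 108.
With the subsidy, sellers receive Ps = Pb + 27 for each unit, where Pb is the price buyers pay.
Supply in terms of Pb becomes xs = -142 + 5(Pb + 27) = -7 + 5Pb. Setting this equal to demand: 308 - 4Pb = -7 + 5Pb, so Pb = 35.
Sellers receive Ps = 35 + 27 = 62; x' = 308 − 4·35 = 168.
Buyers' price falls by P* − Pb = 50 − 35 = 15; sellers' price rises by Ps − P* = 62 − 50 = 12.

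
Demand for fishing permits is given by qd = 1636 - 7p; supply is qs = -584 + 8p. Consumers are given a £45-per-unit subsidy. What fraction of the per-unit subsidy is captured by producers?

Producer share = 7/15

Pre-subsidy: 1636 - 7p = -584 + 8p gives p* = 148, q* = 600.
With the rebate, buyers effectively pay pb = ps − 45, where ps is the price sellers receive.
Demand in terms of ps becomes qd = 1636 − 7(ps − 45) = 1951 - 7ps. Setting this equal to supply: 1951 - 7ps = -584 + 8ps, so ps = 169.
Buyers pay pb = 169 − 45 = 124; q' = -584 + 8·169 = 768.
Buyers' price falls by p* − pb = 148 − 124 = 24; sellers' price rises by ps − p* = 169 − 148 = 21.
So producers capture 21/45 = 7/15 of each unit of subsidy.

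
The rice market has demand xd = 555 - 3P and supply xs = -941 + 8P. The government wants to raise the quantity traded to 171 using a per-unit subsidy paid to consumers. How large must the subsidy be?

At x = 171, invert demand for the buyer price: Pb = (555 − 171)/3 = 128; invert supply for the seller price: Ps = (171 − (-941))/8 = 139.
The subsidy must fill the gap: s = Ps − Pb = 139 − 128 = 11.

Required subsidy s = 11 per unit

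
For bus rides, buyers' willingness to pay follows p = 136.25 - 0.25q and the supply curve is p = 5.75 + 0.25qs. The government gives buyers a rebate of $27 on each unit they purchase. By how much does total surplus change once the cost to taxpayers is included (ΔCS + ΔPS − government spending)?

Pre-subsidy: 136.25 - 0.25q = 5.75 + 0.25q gives q* = 261 and p* = 71.
With the rebate, buyers effectively pay pb = ps − 27, where ps is the price sellers receive.
On the curves, pb = 136.25 - 0.25q and ps = 5.75 + 0.25q; the wedge ps − pb = 27 gives 5.75 + 0.25q − (136.25 - 0.25q) = 27, so q' = 315.
Then pb = 136.25 − 0.25·315 = 57.5 and ps = 5.75 + 0.25·315 = 84.5.
ΔCS = ½(261 + 315)(71 − 57.5) = 3888; ΔPS = ½(261 + 315)(84.5 − 71) = 3888.
Government spending = 27 × 315 = 8505.
Net change = 3888 + 3888 − 8505 = -729. The loss equals the DWL triangle ½·27·54.

Net change in total surplus = -$729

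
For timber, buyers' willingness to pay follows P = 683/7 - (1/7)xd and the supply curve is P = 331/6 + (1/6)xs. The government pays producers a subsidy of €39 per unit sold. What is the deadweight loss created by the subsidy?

Deadweight loss = €2457

Pre-subsidy: 683/7 - (1/7)x = 331/6 + (1/6)x gives x* = 137 and P* = 78.
With the subsidy, sellers receive Ps = Pb + 39 for each unit, where Pb is the price buyers pay.
On the curves, Pb = 683/7 - (1/7)x and Ps = 331/6 + (1/6)x; the wedge Ps − Pb = 39 gives 331/6 + (1/6)x − (683/7 - (1/7)x) = 39, so x' = 263.
Then Pb = 683/7 − (1/7)·263 = 60 and Ps = 331/6 + (1/6)·263 = 99.
The subsidy expands output by 263 − 137 = 126 past the efficient level; on those units the gap between marginal cost and willingness to pay runs from 0 up to 39.
DWL = ½ × 39 × 126 = 2457.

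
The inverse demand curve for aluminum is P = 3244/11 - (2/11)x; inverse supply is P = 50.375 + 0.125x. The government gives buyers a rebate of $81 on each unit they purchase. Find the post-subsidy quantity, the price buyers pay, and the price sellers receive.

Pre-subsidy: 3244/11 - (2/11)x = 50.375 + 0.125x gives x* = 797 and P* = 150.
With the rebate, buyers effectively pay Pb = Ps − 81, where Ps is the price sellers receive.
On the curves, Pb = 3244/11 - (2/11)x and Ps = 50.375 + 0.125x; the wedge Ps − Pb = 81 gives 50.375 + 0.125x − (3244/11 - (2/11)x) = 81, so x' = 1061.
Then Pb = 3244/11 − (2/11)·1061 = 102 and Ps = 50.375 + 0.125·1061 = 183.

x' = 1061; buyers pay $102; sellers receive $183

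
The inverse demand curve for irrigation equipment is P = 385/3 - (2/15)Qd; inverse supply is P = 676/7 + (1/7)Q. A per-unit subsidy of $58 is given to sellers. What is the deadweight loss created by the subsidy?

Deadweight loss = $6090

Pre-subsidy: 385/3 - (2/15)Q = 676/7 + (1/7)Q gives Q* = 115 and P* = 113.
With the subsidy, sellers receive Ps = Pb + 58 for each unit, where Pb is the price buyers pay.
On the curves, Pb = 385/3 - (2/15)Q and Ps = 676/7 + (1/7)Q; the wedge Ps − Pb = 58 gives 676/7 + (1/7)Q − (385/3 - (2/15)Q) = 58, so Q' = 325.
Then Pb = 385/3 − (2/15)·325 = 85 and Ps = 676/7 + (1/7)·325 = 143.
The subsidy expands output by 325 − 115 = 210 past the efficient level; on those units the gap between marginal cost and willingness to pay runs from 0 up to 58.
DWL = ½ × 58 × 210 = 6090.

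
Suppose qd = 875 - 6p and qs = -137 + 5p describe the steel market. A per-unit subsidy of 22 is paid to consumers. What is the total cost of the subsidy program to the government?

Pre-subsidy: 875 - 6p = -137 + 5p gives p* = 92, q* = 323.
With the rebate, buyers effectively pay pb = ps − 22, where ps is the price sellers receive.
Demand in terms of ps becomes qd = 875 − 6(ps − 22) = 1007 - 6ps. Setting this equal to supply: 1007 - 6ps = -137 + 5ps, so ps = 104.
Buyers pay pb = 104 − 22 = 82; q' = -137 + 5·104 = 383.
Government outlay = subsidy × quantity = 22 × 383 = 8426.

Government cost = 8426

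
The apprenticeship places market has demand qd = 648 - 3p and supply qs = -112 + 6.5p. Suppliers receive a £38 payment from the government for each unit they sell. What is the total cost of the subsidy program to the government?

Pre-subsidy: 648 - 3p = -112 + 6.5p gives p* = 80, q* = 408.
With the subsidy, sellers receive ps = pb + 38 for each unit, where pb is the price buyers pay.
Supply in terms of pb becomes qs = -112 + 6.5(pb + 38) = 135 + 6.5pb. Setting this equal to demand: 648 - 3pb = 135 + 6.5pb, so pb = 54.
Sellers receive ps = 54 + 38 = 92; q' = 648 − 3·54 = 486.
Government outlay = subsidy × quantity = 38 × 486 = 18468.

Government cost = £18468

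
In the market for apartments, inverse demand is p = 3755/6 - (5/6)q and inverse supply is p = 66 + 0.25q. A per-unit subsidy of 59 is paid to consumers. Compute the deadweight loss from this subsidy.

Pre-subsidy: 3755/6 - (5/6)q = 66 + 0.25q gives q* = 6718/13 and p* = 5075/26.
With the rebate, buyers effectively pay pb = ps − 59, where ps is the price sellers receive.
On the curves, pb = 3755/6 - (5/6)q and ps = 66 + 0.25q; the wedge ps − pb = 59 gives 66 + 0.25q − (3755/6 - (5/6)q) = 59, so q' = 7426/13.
Then pb = 3755/6 − (5/6)·(7426/13) = 3895/26 and ps = 66 + 0.25·(7426/13) = 5429/26.
The subsidy expands output by 7426/13 − 6718/13 = 708/13 past the efficient level; on those units the gap between marginal cost and willingness to pay runs from 0 up to 59.
DWL = ½ × 59 × 708/13 = 20886/13.

Deadweight loss = 20886/13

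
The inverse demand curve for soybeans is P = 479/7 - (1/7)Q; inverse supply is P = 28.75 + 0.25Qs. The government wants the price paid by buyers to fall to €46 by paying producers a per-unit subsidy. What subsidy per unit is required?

Required subsidy s = €22 per unit

At a buyer price of 46, quantity demanded is 479 − 7·46 = 157.
Sellers supply 157 only when they receive Ps = 28.75 + 0.25·157 = 68.
s = Ps − Pb = 68 − 46 = 22.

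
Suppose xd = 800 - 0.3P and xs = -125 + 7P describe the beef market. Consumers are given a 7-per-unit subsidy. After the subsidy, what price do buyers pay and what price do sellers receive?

Buyers pay 120; sellers receive 127

Pre-subsidy: 800 - 0.3P = -125 + 7P gives P* = 9250/73, x* = 55625/73.
With the rebate, buyers effectively pay Pb = Ps − 7, where Ps is the price sellers receive.
Demand in terms of Ps becomes xd = 800 − 0.3(Ps − 7) = 802.1 - 0.3Ps. Setting this equal to supply: 802.1 - 0.3Ps = -125 + 7Ps, so Ps = 127.
Buyers pay Pb = 127 − 7 = 120; x' = -125 + 7·127 = 764.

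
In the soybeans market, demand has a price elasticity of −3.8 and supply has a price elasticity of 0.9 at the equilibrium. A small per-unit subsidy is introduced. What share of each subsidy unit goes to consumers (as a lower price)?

For a small subsidy around the equilibrium, the benefit split depends on the relative slopes, which at a point are proportional to the elasticities.
Buyer share = εs/(εs + |εd|) = 0.9/(0.9 + 3.8) = 9/47; seller share = |εd|/(εs + |εd|) = 38/47.

Consumer share = 9/47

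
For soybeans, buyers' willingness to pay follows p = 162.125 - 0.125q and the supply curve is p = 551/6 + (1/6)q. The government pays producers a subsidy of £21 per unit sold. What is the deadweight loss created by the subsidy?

Pre-subsidy: 162.125 - 0.125q = 551/6 + (1/6)q gives q* = 241 and p* = 132.
With the subsidy, sellers receive ps = pb + 21 for each unit, where pb is the price buyers pay.
On the curves, pb = 162.125 - 0.125q and ps = 551/6 + (1/6)q; the wedge ps − pb = 21 gives 551/6 + (1/6)q − (162.125 - 0.125q) = 21, so q' = 313.
Then pb = 162.125 − 0.125·313 = 123 and ps = 551/6 + (1/6)·313 = 144.
The subsidy expands output by 313 − 241 = 72 past the efficient level; on those units the gap between marginal cost and willingness to pay runs from 0 up to 21.
DWL = ½ × 21 × 72 = 756.

Deadweight loss = £756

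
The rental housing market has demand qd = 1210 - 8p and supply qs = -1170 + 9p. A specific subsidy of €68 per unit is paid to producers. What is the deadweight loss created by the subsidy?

Pre-subsidy: 1210 - 8p = -1170 + 9p gives p* = 140, q* = 90.
With the subsidy, sellers receive ps = pb + 68 for each unit, where pb is the price buyers pay.
Supply in terms of pb becomes qs = -1170 + 9(pb + 68) = -558 + 9pb. Setting this equal to demand: 1210 - 8pb = -558 + 9pb, so pb = 104.
Sellers receive ps = 104 + 68 = 172; q' = 1210 − 8·104 = 378.
The subsidy expands output by 378 − 90 = 288 past the efficient level; on those units the gap between marginal cost and willingness to pay runs from 0 up to 68.
DWL = ½ × 68 × 288 = 9792.

Deadweight loss = €9792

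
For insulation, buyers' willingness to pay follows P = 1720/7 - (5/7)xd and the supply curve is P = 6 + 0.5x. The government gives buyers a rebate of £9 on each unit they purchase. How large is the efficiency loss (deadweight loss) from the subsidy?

Deadweight loss = 567/17

Pre-subsidy: 1720/7 - (5/7)x = 6 + 0.5x gives x* = 3356/17 and P* = 1780/17.
With the rebate, buyers effectively pay Pb = Ps − 9, where Ps is the price sellers receive.
On the curves, Pb = 1720/7 - (5/7)x and Ps = 6 + 0.5x; the wedge Ps − Pb = 9 gives 6 + 0.5x − (1720/7 - (5/7)x) = 9, so x' = 3482/17.
Then Pb = 1720/7 − (5/7)·(3482/17) = 1690/17 and Ps = 6 + 0.5·(3482/17) = 1843/17.
The subsidy expands output by 3482/17 − 3356/17 = 126/17 past the efficient level; on those units the gap between marginal cost and willingness to pay runs from 0 up to 9.
DWL = ½ × 9 × 126/17 = 567/17.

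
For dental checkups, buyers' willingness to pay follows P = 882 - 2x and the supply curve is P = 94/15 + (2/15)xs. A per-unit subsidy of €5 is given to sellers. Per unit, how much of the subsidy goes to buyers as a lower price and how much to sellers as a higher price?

Buyers gain €4.6875 per unit; sellers gain €0.3125 per unit

Pre-subsidy: 882 - 2x = 94/15 + (2/15)x gives x* = 410.5 and P* = 61.
With the subsidy, sellers receive Ps = Pb + 5 for each unit, where Pb is the price buyers pay.
On the curves, Pb = 882 - 2x and Ps = 94/15 + (2/15)x; the wedge Ps − Pb = 5 gives 94/15 + (2/15)x − (882 - 2x) = 5, so x' = 412.84375.
Then Pb = 882 − 2·412.84375 = 56.3125 and Ps = 94/15 + (2/15)·412.84375 = 61.3125.
Buyers' price falls by P* − Pb = 61 − 56.3125 = 4.6875; sellers' price rises by Ps − P* = 61.3125 − 61 = 0.3125.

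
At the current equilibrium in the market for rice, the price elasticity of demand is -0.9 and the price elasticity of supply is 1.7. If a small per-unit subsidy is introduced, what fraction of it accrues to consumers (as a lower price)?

Consumer share = 17/26

For a small subsidy around the equilibrium, the benefit split depends on the relative slopes, which at a point are proportional to the elasticities.
Buyer share = εs/(εs + |εd|) = 1.7/(1.7 + 0.9) = 17/26; seller share = |εd|/(εs + |εd|) = 9/26.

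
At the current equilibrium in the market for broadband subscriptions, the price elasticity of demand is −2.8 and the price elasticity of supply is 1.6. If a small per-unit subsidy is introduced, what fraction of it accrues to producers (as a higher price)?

Producer share = 7/11

For a small subsidy around the equilibrium, the benefit split depends on the relative slopes, which at a point are proportional to the elasticities.
Buyer share = εs/(εs + |εd|) = 1.6/(1.6 + 2.8) = 4/11; seller share = |εd|/(εs + |εd|) = 7/11.
So producers capture 7/11 of the subsidy.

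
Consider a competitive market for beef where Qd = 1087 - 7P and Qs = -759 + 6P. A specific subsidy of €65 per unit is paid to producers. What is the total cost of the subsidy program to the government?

Pre-subsidy: 1087 - 7P = -759 + 6P gives P* = 142, Q* = 93.
With the subsidy, sellers receive Ps = Pb + 65 for each unit, where Pb is the price buyers pay.
Supply in terms of Pb becomes Qs = -759 + 6(Pb + 65) = -369 + 6Pb. Setting this equal to demand: 1087 - 7Pb = -369 + 6Pb, so Pb = 112.
Sellers receive Ps = 112 + 65 = 177; Q' = 1087 − 7·112 = 303.
Government outlay = subsidy × quantity = 65 × 303 = 19695.

Government cost = €19695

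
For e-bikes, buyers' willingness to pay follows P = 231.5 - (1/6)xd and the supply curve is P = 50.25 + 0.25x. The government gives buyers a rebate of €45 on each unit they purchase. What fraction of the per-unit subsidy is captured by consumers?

Consumer share = 0.4

Pre-subsidy: 231.5 - (1/6)x = 50.25 + 0.25x gives x* = 435 and P* = 159.
With the rebate, buyers effectively pay Pb = Ps − 45, where Ps is the price sellers receive.
On the curves, Pb = 231.5 - (1/6)x and Ps = 50.25 + 0.25x; the wedge Ps − Pb = 45 gives 50.25 + 0.25x − (231.5 - (1/6)x) = 45, so x' = 543.
Then Pb = 231.5 − (1/6)·543 = 141 and Ps = 50.25 + 0.25·543 = 186.
Buyers' price falls by P* − Pb = 159 − 141 = 18; sellers' price rises by Ps − P* = 186 − 159 = 27.
So consumers capture 18/45 = 0.4 of each unit of subsidy.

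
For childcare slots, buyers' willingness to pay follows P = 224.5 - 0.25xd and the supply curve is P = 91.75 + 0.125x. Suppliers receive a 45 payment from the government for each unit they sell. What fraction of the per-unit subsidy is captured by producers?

Pre-subsidy: 224.5 - 0.25x = 91.75 + 0.125x gives x* = 354 and P* = 136.
With the subsidy, sellers receive Ps = Pb + 45 for each unit, where Pb is the price buyers pay.
On the curves, Pb = 224.5 - 0.25x and Ps = 91.75 + 0.125x; the wedge Ps − Pb = 45 gives 91.75 + 0.125x − (224.5 - 0.25x) = 45, so x' = 474.
Then Pb = 224.5 − 0.25·474 = 106 and Ps = 91.75 + 0.125·474 = 151.
Buyers' price falls by P* − Pb = 136 − 106 = 30; sellers' price rises by Ps − P* = 151 − 136 = 15.
So producers capture 15/45 = 1/3 of each unit of subsidy.

Producer share = 1/3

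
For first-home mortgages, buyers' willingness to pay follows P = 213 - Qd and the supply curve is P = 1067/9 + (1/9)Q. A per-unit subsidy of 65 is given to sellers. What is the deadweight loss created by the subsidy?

Deadweight loss = 1901.25

Pre-subsidy: 213 - Q = 1067/9 + (1/9)Q gives Q* = 85 and P* = 128.
With the subsidy, sellers receive Ps = Pb + 65 for each unit, where Pb is the price buyers pay.
On the curves, Pb = 213 - Q and Ps = 1067/9 + (1/9)Q; the wedge Ps − Pb = 65 gives 1067/9 + (1/9)Q − (213 - Q) = 65, so Q' = 143.5.
Then Pb = 213 − 1·143.5 = 69.5 and Ps = 1067/9 + (1/9)·143.5 = 134.5.
The subsidy expands output by 143.5 − 85 = 58.5 past the efficient level; on those units the gap between marginal cost and willingness to pay runs from 0 up to 65.
DWL = ½ × 65 × 58.5 = 1901.25.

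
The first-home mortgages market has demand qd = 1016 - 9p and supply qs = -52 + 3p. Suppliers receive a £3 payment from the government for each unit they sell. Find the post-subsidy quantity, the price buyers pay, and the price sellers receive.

q' = 221.75; buyers pay £88.25; sellers receive £91.25

Pre-subsidy: 1016 - 9p = -52 + 3p gives p* = 89, q* = 215.
With the subsidy, sellers receive ps = pb + 3 for each unit, where pb is the price buyers pay.
Supply in terms of pb becomes qs = -52 + 3(pb + 3) = -43 + 3pb. Setting this equal to demand: 1016 - 9pb = -43 + 3pb, so pb = 88.25.
Sellers receive ps = 88.25 + 3 = 91.25; q' = 1016 − 9·88.25 = 221.75.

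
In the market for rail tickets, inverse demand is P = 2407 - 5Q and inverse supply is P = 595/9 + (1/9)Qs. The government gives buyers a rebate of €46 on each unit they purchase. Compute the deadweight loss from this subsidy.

Pre-subsidy: 2407 - 5Q = 595/9 + (1/9)Q gives Q* = 458 and P* = 117.
With the rebate, buyers effectively pay Pb = Ps − 46, where Ps is the price sellers receive.
On the curves, Pb = 2407 - 5Q and Ps = 595/9 + (1/9)Q; the wedge Ps − Pb = 46 gives 595/9 + (1/9)Q − (2407 - 5Q) = 46, so Q' = 467.
Then Pb = 2407 − 5·467 = 72 and Ps = 595/9 + (1/9)·467 = 118.
The subsidy expands output by 467 − 458 = 9 past the efficient level; on those units the gap between marginal cost and willingness to pay runs from 0 up to 46.
DWL = ½ × 46 × 9 = 207.

Deadweight loss = €207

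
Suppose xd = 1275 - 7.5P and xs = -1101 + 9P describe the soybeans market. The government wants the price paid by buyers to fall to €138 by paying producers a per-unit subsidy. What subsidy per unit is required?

Required subsidy s = €11 per unit

At a buyer price of 138, quantity demanded is 1275 − 7.5·138 = 240.
Sellers supply 240 only when they receive Ps with -1101 + 9·Ps = 240, i.e. Ps = 149.
s = Ps − Pb = 149 − 138 = 11.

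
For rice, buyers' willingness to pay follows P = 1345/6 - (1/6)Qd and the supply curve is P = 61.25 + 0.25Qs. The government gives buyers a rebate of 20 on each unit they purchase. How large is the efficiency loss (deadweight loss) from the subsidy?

Deadweight loss = 480

Pre-subsidy: 1345/6 - (1/6)Q = 61.25 + 0.25Q gives Q* = 391 and P* = 159.
With the rebate, buyers effectively pay Pb = Ps − 20, where Ps is the price sellers receive.
On the curves, Pb = 1345/6 - (1/6)Q and Ps = 61.25 + 0.25Q; the wedge Ps − Pb = 20 gives 61.25 + 0.25Q − (1345/6 - (1/6)Q) = 20, so Q' = 439.
Then Pb = 1345/6 − (1/6)·439 = 151 and Ps = 61.25 + 0.25·439 = 171.
The subsidy expands output by 439 − 391 = 48 past the efficient level; on those units the gap between marginal cost and willingness to pay runs from 0 up to 20.
DWL = ½ × 20 × 48 = 480.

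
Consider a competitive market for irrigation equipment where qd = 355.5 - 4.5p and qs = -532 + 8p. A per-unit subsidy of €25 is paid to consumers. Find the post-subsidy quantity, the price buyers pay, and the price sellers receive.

Pre-subsidy: 355.5 - 4.5p = -532 + 8p gives p* = 71, q* = 36.
With the rebate, buyers effectively pay pb = ps − 25, where ps is the price sellers receive.
Demand in terms of ps becomes qd = 355.5 − 4.5(ps − 25) = 468 - 4.5ps. Setting this equal to supply: 468 - 4.5ps = -532 + 8ps, so ps = 80.
Buyers pay pb = 80 − 25 = 55; q' = -532 + 8·80 = 108.

q' = 108; buyers pay €55; sellers receive €80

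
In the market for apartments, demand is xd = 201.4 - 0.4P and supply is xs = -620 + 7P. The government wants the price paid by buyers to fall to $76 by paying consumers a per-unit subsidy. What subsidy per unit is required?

Required subsidy s = $37 per unit

At a buyer price of 76, quantity demanded is 201.4 − 0.4·76 = 171.
Sellers supply 171 only when they receive Ps with -620 + 7·Ps = 171, i.e. Ps = 113.
s = Ps − Pb = 113 − 76 = 37.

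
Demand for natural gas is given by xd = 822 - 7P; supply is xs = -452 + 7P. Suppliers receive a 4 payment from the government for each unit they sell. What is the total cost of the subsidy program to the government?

Government cost = 796

Pre-subsidy: 822 - 7P = -452 + 7P gives P* = 91, x* = 185.
With the subsidy, sellers receive Ps = Pb + 4 for each unit, where Pb is the price buyers pay.
Supply in terms of Pb becomes xs = -452 + 7(Pb + 4) = -424 + 7Pb. Setting this equal to demand: 822 - 7Pb = -424 + 7Pb, so Pb = 89.
Sellers receive Ps = 89 + 4 = 93; x' = 822 − 7·89 = 199.
Government outlay = subsidy × quantity = 4 × 199 = 796.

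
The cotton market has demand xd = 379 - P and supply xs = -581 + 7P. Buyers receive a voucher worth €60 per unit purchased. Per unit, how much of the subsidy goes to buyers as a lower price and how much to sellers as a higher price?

Buyers gain €52.5 per unit; sellers gain €7.5 per unit

Pre-subsidy: 379 - P = -581 + 7P gives P* = 120, x* = 259.
With the rebate, buyers effectively pay Pb = Ps − 60, where Ps is the price sellers receive.
Demand in terms of Ps becomes xd = 379 − 1(Ps − 60) = 439 - Ps. Setting this equal to supply: 439 - Ps = -581 + 7Ps, so Ps = 127.5.
Buyers pay Pb = 127.5 − 60 = 67.5; x' = -581 + 7·127.5 = 311.5.
Buyers' price falls by P* − Pb = 120 − 67.5 = 52.5; sellers' price rises by Ps − P* = 127.5 − 120 = 7.5.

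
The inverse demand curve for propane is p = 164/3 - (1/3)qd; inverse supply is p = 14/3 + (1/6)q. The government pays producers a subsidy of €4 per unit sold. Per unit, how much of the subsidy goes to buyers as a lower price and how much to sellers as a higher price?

Buyers gain 8/3 per unit; sellers gain 4/3 per unit

Pre-subsidy: 164/3 - (1/3)q = 14/3 + (1/6)q gives q* = 100 and p* = 64/3.
With the subsidy, sellers receive ps = pb + 4 for each unit, where pb is the price buyers pay.
On the curves, pb = 164/3 - (1/3)q and ps = 14/3 + (1/6)q; the wedge ps − pb = 4 gives 14/3 + (1/6)q − (164/3 - (1/3)q) = 4, so q' = 108.
Then pb = 164/3 − (1/3)·108 = 56/3 and ps = 14/3 + (1/6)·108 = 68/3.
Buyers' price falls by p* − pb = 64/3 − 56/3 = 8/3; sellers' price rises by ps − p* = 68/3 − 64/3 = 4/3.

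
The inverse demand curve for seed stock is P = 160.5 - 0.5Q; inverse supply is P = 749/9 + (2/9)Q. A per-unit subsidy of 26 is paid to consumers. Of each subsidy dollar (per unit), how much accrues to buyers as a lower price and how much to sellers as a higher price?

Buyers gain 18 per unit; sellers gain 8 per unit

Pre-subsidy: 160.5 - 0.5Q = 749/9 + (2/9)Q gives Q* = 107 and P* = 107.
With the rebate, buyers effectively pay Pb = Ps − 26, where Ps is the price sellers receive.
On the curves, Pb = 160.5 - 0.5Q and Ps = 749/9 + (2/9)Q; the wedge Ps − Pb = 26 gives 749/9 + (2/9)Q − (160.5 - 0.5Q) = 26, so Q' = 143.
Then Pb = 160.5 − 0.5·143 = 89 and Ps = 749/9 + (2/9)·143 = 115.
Buyers' price falls by P* − Pb = 107 − 89 = 18; sellers' price rises by Ps − P* = 115 − 107 = 8.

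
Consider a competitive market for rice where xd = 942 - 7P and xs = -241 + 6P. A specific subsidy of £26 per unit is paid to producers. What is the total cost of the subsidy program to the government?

Government cost = £10114

Pre-subsidy: 942 - 7P = -241 + 6P gives P* = 91, x* = 305.
With the subsidy, sellers receive Ps = Pb + 26 for each unit, where Pb is the price buyers pay.
Supply in terms of Pb becomes xs = -241 + 6(Pb + 26) = -85 + 6Pb. Setting this equal to demand: 942 - 7Pb = -85 + 6Pb, so Pb = 79.
Sellers receive Ps = 79 + 26 = 105; x' = 942 − 7·79 = 389.
Government outlay = subsidy × quantity = 26 × 389 = 10114.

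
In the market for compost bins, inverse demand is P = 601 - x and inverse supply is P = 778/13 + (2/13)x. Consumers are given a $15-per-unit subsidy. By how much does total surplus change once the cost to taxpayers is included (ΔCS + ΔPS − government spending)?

Net change in total surplus = -$97.5

Pre-subsidy: 601 - x = 778/13 + (2/13)x gives x* = 469 and P* = 132.
With the rebate, buyers effectively pay Pb = Ps − 15, where Ps is the price sellers receive.
On the curves, Pb = 601 - x and Ps = 778/13 + (2/13)x; the wedge Ps − Pb = 15 gives 778/13 + (2/13)x − (601 - x) = 15, so x' = 482.
Then Pb = 601 − 1·482 = 119 and Ps = 778/13 + (2/13)·482 = 134.
ΔCS = ½(469 + 482)(132 − 119) = 6181.5; ΔPS = ½(469 + 482)(134 − 132) = 951.
Government spending = 15 × 482 = 7230.
Net change = 6181.5 + 951 − 7230 = -97.5. The loss equals the DWL triangle ½·15·13.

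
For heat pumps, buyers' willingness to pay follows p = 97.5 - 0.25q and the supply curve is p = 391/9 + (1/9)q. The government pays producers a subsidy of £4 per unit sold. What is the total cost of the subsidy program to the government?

Government cost = 8360/13

Pre-subsidy: 97.5 - 0.25q = 391/9 + (1/9)q gives q* = 1946/13 and p* = 781/13.
With the subsidy, sellers receive ps = pb + 4 for each unit, where pb is the price buyers pay.
On the curves, pb = 97.5 - 0.25q and ps = 391/9 + (1/9)q; the wedge ps − pb = 4 gives 391/9 + (1/9)q − (97.5 - 0.25q) = 4, so q' = 2090/13.
Then pb = 97.5 − 0.25·(2090/13) = 745/13 and ps = 391/9 + (1/9)·(2090/13) = 797/13.
Government outlay = subsidy × quantity = 4 × 2090/13 = 8360/13.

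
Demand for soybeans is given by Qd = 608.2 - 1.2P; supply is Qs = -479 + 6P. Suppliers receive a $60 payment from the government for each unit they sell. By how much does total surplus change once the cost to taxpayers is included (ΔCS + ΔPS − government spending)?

Net change in total surplus = -$1800

Pre-subsidy: 608.2 - 1.2P = -479 + 6P gives P* = 151, Q* = 427.
With the subsidy, sellers receive Ps = Pb + 60 for each unit, where Pb is the price buyers pay.
Supply in terms of Pb becomes Qs = -479 + 6(Pb + 60) = -119 + 6Pb. Setting this equal to demand: 608.2 - 1.2Pb = -119 + 6Pb, so Pb = 101.
Sellers receive Ps = 101 + 60 = 161; Q' = 608.2 − 1.2·101 = 487.
ΔCS = ½(427 + 487)(151 − 101) = 22850; ΔPS = ½(427 + 487)(161 − 151) = 4570.
Government spending = 60 × 487 = 29220.
Net change = 22850 + 4570 − 29220 = -1800. The loss equals the DWL triangle ½·60·60.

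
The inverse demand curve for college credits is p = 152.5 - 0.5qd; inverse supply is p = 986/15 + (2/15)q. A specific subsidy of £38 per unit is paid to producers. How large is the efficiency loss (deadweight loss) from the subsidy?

Pre-subsidy: 152.5 - 0.5q = 986/15 + (2/15)q gives q* = 137 and p* = 84.
With the subsidy, sellers receive ps = pb + 38 for each unit, where pb is the price buyers pay.
On the curves, pb = 152.5 - 0.5q and ps = 986/15 + (2/15)q; the wedge ps − pb = 38 gives 986/15 + (2/15)q − (152.5 - 0.5q) = 38, so q' = 197.
Then pb = 152.5 − 0.5·197 = 54 and ps = 986/15 + (2/15)·197 = 92.
The subsidy expands output by 197 − 137 = 60 past the efficient level; on those units the gap between marginal cost and willingness to pay runs from 0 up to 38.
DWL = ½ × 38 × 60 = 1140.

Deadweight loss = £1140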